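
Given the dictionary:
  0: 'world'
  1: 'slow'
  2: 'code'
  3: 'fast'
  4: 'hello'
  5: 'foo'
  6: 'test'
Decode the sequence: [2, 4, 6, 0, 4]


Look up each index in the dictionary:
  2 -> 'code'
  4 -> 'hello'
  6 -> 'test'
  0 -> 'world'
  4 -> 'hello'

Decoded: "code hello test world hello"


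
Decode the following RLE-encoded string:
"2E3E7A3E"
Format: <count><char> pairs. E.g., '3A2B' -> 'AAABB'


Expanding each <count><char> pair:
  2E -> 'EE'
  3E -> 'EEE'
  7A -> 'AAAAAAA'
  3E -> 'EEE'

Decoded = EEEEEAAAAAAAEEE


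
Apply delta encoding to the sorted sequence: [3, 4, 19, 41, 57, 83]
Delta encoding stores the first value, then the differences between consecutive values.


First value: 3
Deltas:
  4 - 3 = 1
  19 - 4 = 15
  41 - 19 = 22
  57 - 41 = 16
  83 - 57 = 26


Delta encoded: [3, 1, 15, 22, 16, 26]


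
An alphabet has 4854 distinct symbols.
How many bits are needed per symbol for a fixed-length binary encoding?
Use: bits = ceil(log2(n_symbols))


log2(4854) = 12.245
Bracket: 2^12 = 4096 < 4854 <= 2^13 = 8192
So ceil(log2(4854)) = 13

bits = ceil(log2(4854)) = ceil(12.245) = 13 bits


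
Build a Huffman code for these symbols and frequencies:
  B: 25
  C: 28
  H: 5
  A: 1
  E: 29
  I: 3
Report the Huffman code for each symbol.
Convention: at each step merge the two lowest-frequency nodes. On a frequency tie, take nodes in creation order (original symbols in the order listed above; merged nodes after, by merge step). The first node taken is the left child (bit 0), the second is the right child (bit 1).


Huffman tree construction:
Step 1: Merge A(1) + I(3) = 4
Step 2: Merge (A+I)(4) + H(5) = 9
Step 3: Merge ((A+I)+H)(9) + B(25) = 34
Step 4: Merge C(28) + E(29) = 57
Step 5: Merge (((A+I)+H)+B)(34) + (C+E)(57) = 91
Read each symbol's code off the tree from the root (left child = 0, right child = 1).

Codes:
  B: 01 (length 2)
  C: 10 (length 2)
  H: 001 (length 3)
  A: 0000 (length 4)
  E: 11 (length 2)
  I: 0001 (length 4)
Average code length: 195/91 = 2.1429 bits/symbol


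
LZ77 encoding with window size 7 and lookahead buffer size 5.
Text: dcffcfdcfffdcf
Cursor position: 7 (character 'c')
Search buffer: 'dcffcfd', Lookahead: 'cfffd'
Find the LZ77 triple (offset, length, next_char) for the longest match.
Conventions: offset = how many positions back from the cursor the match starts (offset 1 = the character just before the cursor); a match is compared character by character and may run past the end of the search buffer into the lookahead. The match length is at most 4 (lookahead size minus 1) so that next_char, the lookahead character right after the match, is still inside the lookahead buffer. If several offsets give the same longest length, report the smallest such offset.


Try each offset into the search buffer:
  offset=1 (pos 6, char 'd'): match length 0
  offset=2 (pos 5, char 'f'): match length 0
  offset=3 (pos 4, char 'c'): match length 2
  offset=4 (pos 3, char 'f'): match length 0
  offset=5 (pos 2, char 'f'): match length 0
  offset=6 (pos 1, char 'c'): match length 3
  offset=7 (pos 0, char 'd'): match length 0
Longest match has length 3 at offset 6.
next_char = character at position 7 + 3 = 10 -> 'f'

Best match: offset=6, length=3 (matching 'cff' starting at position 1)
LZ77 triple: (6, 3, 'f')


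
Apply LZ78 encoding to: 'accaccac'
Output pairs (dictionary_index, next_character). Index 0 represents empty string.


LZ78 encoding steps:
Dictionary: {0: ''}
Step 1: w='' (idx 0), next='a' -> output (0, 'a'), add 'a' as idx 1
Step 2: w='' (idx 0), next='c' -> output (0, 'c'), add 'c' as idx 2
Step 3: w='c' (idx 2), next='a' -> output (2, 'a'), add 'ca' as idx 3
Step 4: w='c' (idx 2), next='c' -> output (2, 'c'), add 'cc' as idx 4
Step 5: w='a' (idx 1), next='c' -> output (1, 'c'), add 'ac' as idx 5


Encoded: [(0, 'a'), (0, 'c'), (2, 'a'), (2, 'c'), (1, 'c')]


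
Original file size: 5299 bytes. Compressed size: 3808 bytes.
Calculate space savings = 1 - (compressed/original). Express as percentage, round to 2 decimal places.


ratio = compressed/original = 3808/5299 = 0.718626
savings = 1 - ratio = 1 - 0.718626 = 0.281374
as a percentage: 0.281374 * 100 = 28.14%

Space savings = 1 - 3808/5299 = 28.14%


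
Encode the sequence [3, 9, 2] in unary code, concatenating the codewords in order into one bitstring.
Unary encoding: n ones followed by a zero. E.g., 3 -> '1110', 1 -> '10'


Encode each number as n ones followed by a terminating 0:
  3 -> 1110 (4 bits)
  9 -> 1111111110 (10 bits)
  2 -> 110 (3 bits)
Total length = 4 + 10 + 3 = 17 bits.

Unary([3, 9, 2]) = 11101111111110110 (17 bits)


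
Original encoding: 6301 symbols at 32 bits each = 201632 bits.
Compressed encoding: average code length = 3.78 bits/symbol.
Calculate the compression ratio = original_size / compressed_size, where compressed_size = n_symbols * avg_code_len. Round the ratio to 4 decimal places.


original_size = n_symbols * orig_bits = 6301 * 32 = 201632 bits
compressed_size = n_symbols * avg_code_len = 6301 * 3.78 = 23817.78 bits
ratio = original_size / compressed_size = 201632 / 23817.78 = 8.4656

Compression ratio = 8.4656


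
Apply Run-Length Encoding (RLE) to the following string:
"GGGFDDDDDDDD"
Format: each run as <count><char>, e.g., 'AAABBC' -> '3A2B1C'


Scanning runs left to right:
  i=0: run of 'G' x 3 -> '3G'
  i=3: run of 'F' x 1 -> '1F'
  i=4: run of 'D' x 8 -> '8D'

RLE = 3G1F8D


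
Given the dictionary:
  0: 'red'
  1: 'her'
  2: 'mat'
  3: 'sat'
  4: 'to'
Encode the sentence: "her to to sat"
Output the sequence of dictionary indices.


Look up each word in the dictionary:
  'her' -> 1
  'to' -> 4
  'to' -> 4
  'sat' -> 3

Encoded: [1, 4, 4, 3]


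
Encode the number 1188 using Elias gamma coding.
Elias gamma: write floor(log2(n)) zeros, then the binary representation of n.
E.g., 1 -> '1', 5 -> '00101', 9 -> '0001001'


num_bits = floor(log2(1188)) + 1 = 11
leading_zeros = num_bits - 1 = 10
binary(1188) = 10010100100

Elias gamma(1188) = '0000000000' + '10010100100' = 000000000010010100100 (21 bits)


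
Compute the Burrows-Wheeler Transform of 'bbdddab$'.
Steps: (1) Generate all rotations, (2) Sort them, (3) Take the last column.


Rotations (sorted):
  0: $bbdddab -> last char: b
  1: ab$bbddd -> last char: d
  2: b$bbddda -> last char: a
  3: bbdddab$ -> last char: $
  4: bdddab$b -> last char: b
  5: dab$bbdd -> last char: d
  6: ddab$bbd -> last char: d
  7: dddab$bb -> last char: b


BWT = bda$bddb


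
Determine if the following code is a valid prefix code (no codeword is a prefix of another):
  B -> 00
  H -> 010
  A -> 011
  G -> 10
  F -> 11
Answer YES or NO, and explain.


Checking each pair (does one codeword prefix another?):
  B='00' vs H='010': no prefix
  B='00' vs A='011': no prefix
  B='00' vs G='10': no prefix
  B='00' vs F='11': no prefix
  H='010' vs B='00': no prefix
  H='010' vs A='011': no prefix
  H='010' vs G='10': no prefix
  H='010' vs F='11': no prefix
  A='011' vs B='00': no prefix
  A='011' vs H='010': no prefix
  A='011' vs G='10': no prefix
  A='011' vs F='11': no prefix
  G='10' vs B='00': no prefix
  G='10' vs H='010': no prefix
  G='10' vs A='011': no prefix
  G='10' vs F='11': no prefix
  F='11' vs B='00': no prefix
  F='11' vs H='010': no prefix
  F='11' vs A='011': no prefix
  F='11' vs G='10': no prefix
No violation found over all pairs.

YES -- this is a valid prefix code. No codeword is a prefix of any other codeword.


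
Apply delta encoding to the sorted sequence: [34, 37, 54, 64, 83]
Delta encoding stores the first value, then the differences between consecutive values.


First value: 34
Deltas:
  37 - 34 = 3
  54 - 37 = 17
  64 - 54 = 10
  83 - 64 = 19


Delta encoded: [34, 3, 17, 10, 19]


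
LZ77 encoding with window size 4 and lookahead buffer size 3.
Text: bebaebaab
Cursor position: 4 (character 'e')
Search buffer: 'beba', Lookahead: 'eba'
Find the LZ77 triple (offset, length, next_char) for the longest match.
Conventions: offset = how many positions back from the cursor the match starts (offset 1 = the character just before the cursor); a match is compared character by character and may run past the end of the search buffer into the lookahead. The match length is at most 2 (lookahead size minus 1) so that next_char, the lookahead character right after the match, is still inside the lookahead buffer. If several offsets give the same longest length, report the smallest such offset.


Try each offset into the search buffer:
  offset=1 (pos 3, char 'a'): match length 0
  offset=2 (pos 2, char 'b'): match length 0
  offset=3 (pos 1, char 'e'): match length 2
  offset=4 (pos 0, char 'b'): match length 0
Longest match has length 2 at offset 3.
next_char = character at position 4 + 2 = 6 -> 'a'

Best match: offset=3, length=2 (matching 'eb' starting at position 1)
LZ77 triple: (3, 2, 'a')


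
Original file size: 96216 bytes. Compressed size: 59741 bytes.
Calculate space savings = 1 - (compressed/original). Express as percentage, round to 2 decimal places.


ratio = compressed/original = 59741/96216 = 0.620905
savings = 1 - ratio = 1 - 0.620905 = 0.379095
as a percentage: 0.379095 * 100 = 37.91%

Space savings = 1 - 59741/96216 = 37.91%


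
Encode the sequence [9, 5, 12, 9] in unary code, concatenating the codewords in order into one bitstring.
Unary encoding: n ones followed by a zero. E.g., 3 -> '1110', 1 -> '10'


Encode each number as n ones followed by a terminating 0:
  9 -> 1111111110 (10 bits)
  5 -> 111110 (6 bits)
  12 -> 1111111111110 (13 bits)
  9 -> 1111111110 (10 bits)
Total length = 10 + 6 + 13 + 10 = 39 bits.

Unary([9, 5, 12, 9]) = 111111111011111011111111111101111111110 (39 bits)


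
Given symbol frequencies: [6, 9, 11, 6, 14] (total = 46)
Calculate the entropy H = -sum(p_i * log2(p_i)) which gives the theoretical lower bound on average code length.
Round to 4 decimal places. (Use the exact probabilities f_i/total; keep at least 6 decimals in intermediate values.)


Per-symbol terms -p_i * log2(p_i) with p_i = f_i/46:
  p = 6/46 = 0.130435: log2(p) = -2.938599, -p*log2(p) = 0.383296
  p = 9/46 = 0.195652: log2(p) = -2.353637, -p*log2(p) = 0.460494
  p = 11/46 = 0.239130: log2(p) = -2.064130, -p*log2(p) = 0.493596
  p = 6/46 = 0.130435: log2(p) = -2.938599, -p*log2(p) = 0.383296
  p = 14/46 = 0.304348: log2(p) = -1.716207, -p*log2(p) = 0.522324
H = 0.383296 + 0.460494 + 0.493596 + 0.383296 + 0.522324 = 2.243006

H = 2.243 bits/symbol


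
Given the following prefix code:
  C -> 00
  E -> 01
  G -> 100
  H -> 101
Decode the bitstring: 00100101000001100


Decoding step by step:
Bits 00 -> C
Bits 100 -> G
Bits 101 -> H
Bits 00 -> C
Bits 00 -> C
Bits 01 -> E
Bits 100 -> G


Decoded message: CGHCCEG


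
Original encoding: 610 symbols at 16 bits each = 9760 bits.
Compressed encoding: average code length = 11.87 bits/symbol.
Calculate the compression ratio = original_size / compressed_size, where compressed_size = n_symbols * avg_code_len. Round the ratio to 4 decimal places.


original_size = n_symbols * orig_bits = 610 * 16 = 9760 bits
compressed_size = n_symbols * avg_code_len = 610 * 11.87 = 7240.7 bits
ratio = original_size / compressed_size = 9760 / 7240.7 = 1.3479

Compression ratio = 1.3479


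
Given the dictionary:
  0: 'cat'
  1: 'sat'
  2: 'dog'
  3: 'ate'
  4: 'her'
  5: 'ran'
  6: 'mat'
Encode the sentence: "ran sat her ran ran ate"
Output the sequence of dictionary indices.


Look up each word in the dictionary:
  'ran' -> 5
  'sat' -> 1
  'her' -> 4
  'ran' -> 5
  'ran' -> 5
  'ate' -> 3

Encoded: [5, 1, 4, 5, 5, 3]


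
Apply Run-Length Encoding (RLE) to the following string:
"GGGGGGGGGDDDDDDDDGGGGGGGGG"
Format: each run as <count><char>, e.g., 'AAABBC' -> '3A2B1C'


Scanning runs left to right:
  i=0: run of 'G' x 9 -> '9G'
  i=9: run of 'D' x 8 -> '8D'
  i=17: run of 'G' x 9 -> '9G'

RLE = 9G8D9G


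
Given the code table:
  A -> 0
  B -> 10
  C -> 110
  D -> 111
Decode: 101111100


Decoding:
10 -> B
111 -> D
110 -> C
0 -> A


Result: BDCA


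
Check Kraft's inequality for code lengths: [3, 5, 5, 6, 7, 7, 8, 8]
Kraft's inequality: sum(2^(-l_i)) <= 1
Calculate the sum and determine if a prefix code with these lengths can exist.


Sum = 2^(-3) + 2^(-5) + 2^(-5) + 2^(-6) + 2^(-7) + 2^(-7) + 2^(-8) + 2^(-8)
    = 0.125 + 0.03125 + 0.03125 + 0.015625 + 0.0078125 + 0.0078125 + 0.00390625 + 0.00390625
    = 58/256 = 0.2265625
Since 0.2265625 <= 1, Kraft's inequality IS satisfied.
A prefix code with these lengths CAN exist.

Kraft sum = 0.2265625. Satisfied.


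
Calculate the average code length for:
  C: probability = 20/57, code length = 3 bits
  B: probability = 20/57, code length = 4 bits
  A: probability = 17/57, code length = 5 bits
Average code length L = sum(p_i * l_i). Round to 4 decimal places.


Weighted contributions p_i * l_i:
  C: (20/57) * 3 = 60/57
  B: (20/57) * 4 = 80/57
  A: (17/57) * 5 = 85/57
Sum = (60 + 80 + 85)/57 = 225/57

L = 225/57 = 3.9474 bits/symbol


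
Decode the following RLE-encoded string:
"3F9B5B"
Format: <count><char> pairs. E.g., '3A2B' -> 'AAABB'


Expanding each <count><char> pair:
  3F -> 'FFF'
  9B -> 'BBBBBBBBB'
  5B -> 'BBBBB'

Decoded = FFFBBBBBBBBBBBBBB


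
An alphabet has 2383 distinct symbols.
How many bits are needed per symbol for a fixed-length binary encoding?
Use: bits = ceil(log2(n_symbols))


log2(2383) = 11.2186
Bracket: 2^11 = 2048 < 2383 <= 2^12 = 4096
So ceil(log2(2383)) = 12

bits = ceil(log2(2383)) = ceil(11.2186) = 12 bits


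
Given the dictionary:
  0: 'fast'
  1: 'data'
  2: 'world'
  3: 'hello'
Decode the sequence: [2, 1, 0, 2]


Look up each index in the dictionary:
  2 -> 'world'
  1 -> 'data'
  0 -> 'fast'
  2 -> 'world'

Decoded: "world data fast world"


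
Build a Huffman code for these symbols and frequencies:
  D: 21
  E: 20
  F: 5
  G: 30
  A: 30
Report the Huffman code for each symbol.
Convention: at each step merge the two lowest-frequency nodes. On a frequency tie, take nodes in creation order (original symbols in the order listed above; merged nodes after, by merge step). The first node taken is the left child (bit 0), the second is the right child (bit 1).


Huffman tree construction:
Step 1: Merge F(5) + E(20) = 25
Step 2: Merge D(21) + (F+E)(25) = 46
Step 3: Merge G(30) + A(30) = 60
Step 4: Merge (D+(F+E))(46) + (G+A)(60) = 106
Read each symbol's code off the tree from the root (left child = 0, right child = 1).

Codes:
  D: 00 (length 2)
  E: 011 (length 3)
  F: 010 (length 3)
  G: 10 (length 2)
  A: 11 (length 2)
Average code length: 237/106 = 2.2358 bits/symbol


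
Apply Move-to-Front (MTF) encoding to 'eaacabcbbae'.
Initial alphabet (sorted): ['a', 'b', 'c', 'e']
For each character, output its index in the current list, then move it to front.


MTF encoding:
'e': index 3 in ['a', 'b', 'c', 'e'] -> ['e', 'a', 'b', 'c']
'a': index 1 in ['e', 'a', 'b', 'c'] -> ['a', 'e', 'b', 'c']
'a': index 0 in ['a', 'e', 'b', 'c'] -> ['a', 'e', 'b', 'c']
'c': index 3 in ['a', 'e', 'b', 'c'] -> ['c', 'a', 'e', 'b']
'a': index 1 in ['c', 'a', 'e', 'b'] -> ['a', 'c', 'e', 'b']
'b': index 3 in ['a', 'c', 'e', 'b'] -> ['b', 'a', 'c', 'e']
'c': index 2 in ['b', 'a', 'c', 'e'] -> ['c', 'b', 'a', 'e']
'b': index 1 in ['c', 'b', 'a', 'e'] -> ['b', 'c', 'a', 'e']
'b': index 0 in ['b', 'c', 'a', 'e'] -> ['b', 'c', 'a', 'e']
'a': index 2 in ['b', 'c', 'a', 'e'] -> ['a', 'b', 'c', 'e']
'e': index 3 in ['a', 'b', 'c', 'e'] -> ['e', 'a', 'b', 'c']


Output: [3, 1, 0, 3, 1, 3, 2, 1, 0, 2, 3]


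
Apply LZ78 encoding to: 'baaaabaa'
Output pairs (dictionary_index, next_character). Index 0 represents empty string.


LZ78 encoding steps:
Dictionary: {0: ''}
Step 1: w='' (idx 0), next='b' -> output (0, 'b'), add 'b' as idx 1
Step 2: w='' (idx 0), next='a' -> output (0, 'a'), add 'a' as idx 2
Step 3: w='a' (idx 2), next='a' -> output (2, 'a'), add 'aa' as idx 3
Step 4: w='a' (idx 2), next='b' -> output (2, 'b'), add 'ab' as idx 4
Step 5: w='aa' (idx 3), end of input -> output (3, '')


Encoded: [(0, 'b'), (0, 'a'), (2, 'a'), (2, 'b'), (3, '')]


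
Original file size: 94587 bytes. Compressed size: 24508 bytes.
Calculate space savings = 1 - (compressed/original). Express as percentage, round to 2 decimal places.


ratio = compressed/original = 24508/94587 = 0.259105
savings = 1 - ratio = 1 - 0.259105 = 0.740895
as a percentage: 0.740895 * 100 = 74.09%

Space savings = 1 - 24508/94587 = 74.09%


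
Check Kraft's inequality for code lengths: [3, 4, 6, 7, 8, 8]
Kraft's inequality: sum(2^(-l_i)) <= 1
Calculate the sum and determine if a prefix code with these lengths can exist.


Sum = 2^(-3) + 2^(-4) + 2^(-6) + 2^(-7) + 2^(-8) + 2^(-8)
    = 0.125 + 0.0625 + 0.015625 + 0.0078125 + 0.00390625 + 0.00390625
    = 56/256 = 0.21875
Since 0.21875 <= 1, Kraft's inequality IS satisfied.
A prefix code with these lengths CAN exist.

Kraft sum = 0.21875. Satisfied.


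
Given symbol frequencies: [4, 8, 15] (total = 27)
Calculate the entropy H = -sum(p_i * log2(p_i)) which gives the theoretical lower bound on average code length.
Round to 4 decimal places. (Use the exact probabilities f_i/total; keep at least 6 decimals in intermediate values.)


Per-symbol terms -p_i * log2(p_i) with p_i = f_i/27:
  p = 4/27 = 0.148148: log2(p) = -2.754888, -p*log2(p) = 0.408131
  p = 8/27 = 0.296296: log2(p) = -1.754888, -p*log2(p) = 0.519967
  p = 15/27 = 0.555556: log2(p) = -0.847997, -p*log2(p) = 0.471109
H = 0.408131 + 0.519967 + 0.471109 = 1.399207

H = 1.3992 bits/symbol


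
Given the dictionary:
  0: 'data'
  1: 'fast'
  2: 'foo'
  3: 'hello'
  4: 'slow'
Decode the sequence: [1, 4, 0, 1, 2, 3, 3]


Look up each index in the dictionary:
  1 -> 'fast'
  4 -> 'slow'
  0 -> 'data'
  1 -> 'fast'
  2 -> 'foo'
  3 -> 'hello'
  3 -> 'hello'

Decoded: "fast slow data fast foo hello hello"


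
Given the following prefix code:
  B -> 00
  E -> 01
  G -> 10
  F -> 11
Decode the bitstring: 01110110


Decoding step by step:
Bits 01 -> E
Bits 11 -> F
Bits 01 -> E
Bits 10 -> G


Decoded message: EFEG


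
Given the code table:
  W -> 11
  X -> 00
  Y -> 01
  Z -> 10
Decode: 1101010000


Decoding:
11 -> W
01 -> Y
01 -> Y
00 -> X
00 -> X


Result: WYYXX


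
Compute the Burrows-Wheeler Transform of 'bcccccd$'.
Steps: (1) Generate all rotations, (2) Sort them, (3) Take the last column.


Rotations (sorted):
  0: $bcccccd -> last char: d
  1: bcccccd$ -> last char: $
  2: cccccd$b -> last char: b
  3: ccccd$bc -> last char: c
  4: cccd$bcc -> last char: c
  5: ccd$bccc -> last char: c
  6: cd$bcccc -> last char: c
  7: d$bccccc -> last char: c


BWT = d$bccccc


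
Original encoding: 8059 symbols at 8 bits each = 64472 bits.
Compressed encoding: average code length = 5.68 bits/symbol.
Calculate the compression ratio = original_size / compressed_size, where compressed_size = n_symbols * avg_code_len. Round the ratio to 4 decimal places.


original_size = n_symbols * orig_bits = 8059 * 8 = 64472 bits
compressed_size = n_symbols * avg_code_len = 8059 * 5.68 = 45775.12 bits
ratio = original_size / compressed_size = 64472 / 45775.12 = 1.4085

Compression ratio = 1.4085


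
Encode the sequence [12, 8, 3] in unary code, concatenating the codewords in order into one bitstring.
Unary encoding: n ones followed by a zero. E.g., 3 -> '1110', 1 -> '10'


Encode each number as n ones followed by a terminating 0:
  12 -> 1111111111110 (13 bits)
  8 -> 111111110 (9 bits)
  3 -> 1110 (4 bits)
Total length = 13 + 9 + 4 = 26 bits.

Unary([12, 8, 3]) = 11111111111101111111101110 (26 bits)


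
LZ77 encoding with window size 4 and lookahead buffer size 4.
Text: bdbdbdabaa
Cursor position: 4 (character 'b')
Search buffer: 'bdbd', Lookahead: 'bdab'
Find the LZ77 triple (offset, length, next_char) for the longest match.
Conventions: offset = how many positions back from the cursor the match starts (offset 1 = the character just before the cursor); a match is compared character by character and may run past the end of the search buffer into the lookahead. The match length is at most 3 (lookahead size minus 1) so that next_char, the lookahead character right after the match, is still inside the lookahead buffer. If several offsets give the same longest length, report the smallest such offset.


Try each offset into the search buffer:
  offset=1 (pos 3, char 'd'): match length 0
  offset=2 (pos 2, char 'b'): match length 2
  offset=3 (pos 1, char 'd'): match length 0
  offset=4 (pos 0, char 'b'): match length 2
Longest match has length 2, found at offsets 2, 4; take the smallest, offset 2.
next_char = character at position 4 + 2 = 6 -> 'a'

Best match: offset=2, length=2 (matching 'bd' starting at position 2)
LZ77 triple: (2, 2, 'a')


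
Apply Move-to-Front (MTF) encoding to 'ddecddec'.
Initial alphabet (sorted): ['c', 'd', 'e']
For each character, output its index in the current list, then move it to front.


MTF encoding:
'd': index 1 in ['c', 'd', 'e'] -> ['d', 'c', 'e']
'd': index 0 in ['d', 'c', 'e'] -> ['d', 'c', 'e']
'e': index 2 in ['d', 'c', 'e'] -> ['e', 'd', 'c']
'c': index 2 in ['e', 'd', 'c'] -> ['c', 'e', 'd']
'd': index 2 in ['c', 'e', 'd'] -> ['d', 'c', 'e']
'd': index 0 in ['d', 'c', 'e'] -> ['d', 'c', 'e']
'e': index 2 in ['d', 'c', 'e'] -> ['e', 'd', 'c']
'c': index 2 in ['e', 'd', 'c'] -> ['c', 'e', 'd']


Output: [1, 0, 2, 2, 2, 0, 2, 2]


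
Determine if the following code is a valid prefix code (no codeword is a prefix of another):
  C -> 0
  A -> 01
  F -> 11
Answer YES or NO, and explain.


Checking each pair (does one codeword prefix another?):
  C='0' vs A='01': prefix -- VIOLATION

NO -- this is NOT a valid prefix code. C (0) is a prefix of A (01).


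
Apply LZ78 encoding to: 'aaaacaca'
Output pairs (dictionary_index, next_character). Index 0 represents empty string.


LZ78 encoding steps:
Dictionary: {0: ''}
Step 1: w='' (idx 0), next='a' -> output (0, 'a'), add 'a' as idx 1
Step 2: w='a' (idx 1), next='a' -> output (1, 'a'), add 'aa' as idx 2
Step 3: w='a' (idx 1), next='c' -> output (1, 'c'), add 'ac' as idx 3
Step 4: w='ac' (idx 3), next='a' -> output (3, 'a'), add 'aca' as idx 4


Encoded: [(0, 'a'), (1, 'a'), (1, 'c'), (3, 'a')]


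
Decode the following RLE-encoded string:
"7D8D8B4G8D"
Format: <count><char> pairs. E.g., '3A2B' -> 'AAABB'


Expanding each <count><char> pair:
  7D -> 'DDDDDDD'
  8D -> 'DDDDDDDD'
  8B -> 'BBBBBBBB'
  4G -> 'GGGG'
  8D -> 'DDDDDDDD'

Decoded = DDDDDDDDDDDDDDDBBBBBBBBGGGGDDDDDDDD


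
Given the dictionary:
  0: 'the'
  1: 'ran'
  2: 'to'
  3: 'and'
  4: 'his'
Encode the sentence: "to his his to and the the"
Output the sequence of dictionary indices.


Look up each word in the dictionary:
  'to' -> 2
  'his' -> 4
  'his' -> 4
  'to' -> 2
  'and' -> 3
  'the' -> 0
  'the' -> 0

Encoded: [2, 4, 4, 2, 3, 0, 0]


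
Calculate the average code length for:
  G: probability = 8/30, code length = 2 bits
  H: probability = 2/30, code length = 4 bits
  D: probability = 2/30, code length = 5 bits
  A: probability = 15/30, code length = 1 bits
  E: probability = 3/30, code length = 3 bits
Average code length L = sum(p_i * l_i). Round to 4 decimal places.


Weighted contributions p_i * l_i:
  G: (8/30) * 2 = 16/30
  H: (2/30) * 4 = 8/30
  D: (2/30) * 5 = 10/30
  A: (15/30) * 1 = 15/30
  E: (3/30) * 3 = 9/30
Sum = (16 + 8 + 10 + 15 + 9)/30 = 58/30

L = 58/30 = 1.9333 bits/symbol


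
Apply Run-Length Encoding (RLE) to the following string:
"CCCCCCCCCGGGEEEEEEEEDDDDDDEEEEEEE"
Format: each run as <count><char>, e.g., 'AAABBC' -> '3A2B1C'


Scanning runs left to right:
  i=0: run of 'C' x 9 -> '9C'
  i=9: run of 'G' x 3 -> '3G'
  i=12: run of 'E' x 8 -> '8E'
  i=20: run of 'D' x 6 -> '6D'
  i=26: run of 'E' x 7 -> '7E'

RLE = 9C3G8E6D7E


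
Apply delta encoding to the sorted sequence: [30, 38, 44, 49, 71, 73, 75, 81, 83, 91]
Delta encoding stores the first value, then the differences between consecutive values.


First value: 30
Deltas:
  38 - 30 = 8
  44 - 38 = 6
  49 - 44 = 5
  71 - 49 = 22
  73 - 71 = 2
  75 - 73 = 2
  81 - 75 = 6
  83 - 81 = 2
  91 - 83 = 8


Delta encoded: [30, 8, 6, 5, 22, 2, 2, 6, 2, 8]


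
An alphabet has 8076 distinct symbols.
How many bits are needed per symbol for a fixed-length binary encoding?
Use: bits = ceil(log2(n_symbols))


log2(8076) = 12.9794
Bracket: 2^12 = 4096 < 8076 <= 2^13 = 8192
So ceil(log2(8076)) = 13

bits = ceil(log2(8076)) = ceil(12.9794) = 13 bits


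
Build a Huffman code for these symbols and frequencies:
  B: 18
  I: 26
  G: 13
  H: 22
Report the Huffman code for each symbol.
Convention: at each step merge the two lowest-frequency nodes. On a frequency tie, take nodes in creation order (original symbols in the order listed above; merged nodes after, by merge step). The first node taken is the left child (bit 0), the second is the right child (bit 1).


Huffman tree construction:
Step 1: Merge G(13) + B(18) = 31
Step 2: Merge H(22) + I(26) = 48
Step 3: Merge (G+B)(31) + (H+I)(48) = 79
Read each symbol's code off the tree from the root (left child = 0, right child = 1).

Codes:
  B: 01 (length 2)
  I: 11 (length 2)
  G: 00 (length 2)
  H: 10 (length 2)
Average code length: 158/79 = 2.0000 bits/symbol


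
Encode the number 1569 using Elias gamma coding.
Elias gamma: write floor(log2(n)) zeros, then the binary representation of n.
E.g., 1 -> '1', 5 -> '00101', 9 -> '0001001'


num_bits = floor(log2(1569)) + 1 = 11
leading_zeros = num_bits - 1 = 10
binary(1569) = 11000100001

Elias gamma(1569) = '0000000000' + '11000100001' = 000000000011000100001 (21 bits)


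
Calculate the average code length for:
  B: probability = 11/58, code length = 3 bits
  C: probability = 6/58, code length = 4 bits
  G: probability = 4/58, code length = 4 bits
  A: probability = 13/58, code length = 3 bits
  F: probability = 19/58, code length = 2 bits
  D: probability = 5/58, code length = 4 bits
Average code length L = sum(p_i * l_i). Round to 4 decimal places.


Weighted contributions p_i * l_i:
  B: (11/58) * 3 = 33/58
  C: (6/58) * 4 = 24/58
  G: (4/58) * 4 = 16/58
  A: (13/58) * 3 = 39/58
  F: (19/58) * 2 = 38/58
  D: (5/58) * 4 = 20/58
Sum = (33 + 24 + 16 + 39 + 38 + 20)/58 = 170/58

L = 170/58 = 2.9310 bits/symbol


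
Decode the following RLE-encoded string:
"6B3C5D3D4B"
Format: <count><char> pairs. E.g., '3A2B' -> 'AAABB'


Expanding each <count><char> pair:
  6B -> 'BBBBBB'
  3C -> 'CCC'
  5D -> 'DDDDD'
  3D -> 'DDD'
  4B -> 'BBBB'

Decoded = BBBBBBCCCDDDDDDDDBBBB


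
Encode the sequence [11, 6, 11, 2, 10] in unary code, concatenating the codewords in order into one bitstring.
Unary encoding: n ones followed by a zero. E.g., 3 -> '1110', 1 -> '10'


Encode each number as n ones followed by a terminating 0:
  11 -> 111111111110 (12 bits)
  6 -> 1111110 (7 bits)
  11 -> 111111111110 (12 bits)
  2 -> 110 (3 bits)
  10 -> 11111111110 (11 bits)
Total length = 12 + 7 + 12 + 3 + 11 = 45 bits.

Unary([11, 6, 11, 2, 10]) = 111111111110111111011111111111011011111111110 (45 bits)


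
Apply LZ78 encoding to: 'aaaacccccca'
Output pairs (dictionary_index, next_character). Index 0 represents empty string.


LZ78 encoding steps:
Dictionary: {0: ''}
Step 1: w='' (idx 0), next='a' -> output (0, 'a'), add 'a' as idx 1
Step 2: w='a' (idx 1), next='a' -> output (1, 'a'), add 'aa' as idx 2
Step 3: w='a' (idx 1), next='c' -> output (1, 'c'), add 'ac' as idx 3
Step 4: w='' (idx 0), next='c' -> output (0, 'c'), add 'c' as idx 4
Step 5: w='c' (idx 4), next='c' -> output (4, 'c'), add 'cc' as idx 5
Step 6: w='cc' (idx 5), next='a' -> output (5, 'a'), add 'cca' as idx 6


Encoded: [(0, 'a'), (1, 'a'), (1, 'c'), (0, 'c'), (4, 'c'), (5, 'a')]


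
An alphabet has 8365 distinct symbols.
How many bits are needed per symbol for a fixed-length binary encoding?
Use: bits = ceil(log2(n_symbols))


log2(8365) = 13.0301
Bracket: 2^13 = 8192 < 8365 <= 2^14 = 16384
So ceil(log2(8365)) = 14

bits = ceil(log2(8365)) = ceil(13.0301) = 14 bits


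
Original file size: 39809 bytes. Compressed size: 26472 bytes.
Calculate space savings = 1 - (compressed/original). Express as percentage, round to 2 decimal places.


ratio = compressed/original = 26472/39809 = 0.664975
savings = 1 - ratio = 1 - 0.664975 = 0.335025
as a percentage: 0.335025 * 100 = 33.5%

Space savings = 1 - 26472/39809 = 33.5%


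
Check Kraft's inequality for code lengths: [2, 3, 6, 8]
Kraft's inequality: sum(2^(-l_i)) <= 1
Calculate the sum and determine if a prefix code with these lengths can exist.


Sum = 2^(-2) + 2^(-3) + 2^(-6) + 2^(-8)
    = 0.25 + 0.125 + 0.015625 + 0.00390625
    = 101/256 = 0.39453125
Since 0.39453125 <= 1, Kraft's inequality IS satisfied.
A prefix code with these lengths CAN exist.

Kraft sum = 0.39453125. Satisfied.


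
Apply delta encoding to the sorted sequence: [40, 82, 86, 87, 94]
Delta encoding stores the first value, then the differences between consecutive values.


First value: 40
Deltas:
  82 - 40 = 42
  86 - 82 = 4
  87 - 86 = 1
  94 - 87 = 7


Delta encoded: [40, 42, 4, 1, 7]


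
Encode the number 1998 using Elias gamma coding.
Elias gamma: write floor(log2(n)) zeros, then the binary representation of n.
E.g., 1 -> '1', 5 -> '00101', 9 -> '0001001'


num_bits = floor(log2(1998)) + 1 = 11
leading_zeros = num_bits - 1 = 10
binary(1998) = 11111001110

Elias gamma(1998) = '0000000000' + '11111001110' = 000000000011111001110 (21 bits)


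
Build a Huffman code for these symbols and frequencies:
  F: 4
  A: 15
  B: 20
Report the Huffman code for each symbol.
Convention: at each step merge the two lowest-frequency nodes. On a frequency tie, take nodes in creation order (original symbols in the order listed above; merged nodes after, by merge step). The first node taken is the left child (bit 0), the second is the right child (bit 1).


Huffman tree construction:
Step 1: Merge F(4) + A(15) = 19
Step 2: Merge (F+A)(19) + B(20) = 39
Read each symbol's code off the tree from the root (left child = 0, right child = 1).

Codes:
  F: 00 (length 2)
  A: 01 (length 2)
  B: 1 (length 1)
Average code length: 58/39 = 1.4872 bits/symbol


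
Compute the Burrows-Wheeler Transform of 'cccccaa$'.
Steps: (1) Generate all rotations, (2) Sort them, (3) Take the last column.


Rotations (sorted):
  0: $cccccaa -> last char: a
  1: a$ccccca -> last char: a
  2: aa$ccccc -> last char: c
  3: caa$cccc -> last char: c
  4: ccaa$ccc -> last char: c
  5: cccaa$cc -> last char: c
  6: ccccaa$c -> last char: c
  7: cccccaa$ -> last char: $


BWT = aaccccc$


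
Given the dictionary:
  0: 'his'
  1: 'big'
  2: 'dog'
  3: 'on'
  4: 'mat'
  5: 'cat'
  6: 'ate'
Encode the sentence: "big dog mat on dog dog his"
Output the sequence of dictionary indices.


Look up each word in the dictionary:
  'big' -> 1
  'dog' -> 2
  'mat' -> 4
  'on' -> 3
  'dog' -> 2
  'dog' -> 2
  'his' -> 0

Encoded: [1, 2, 4, 3, 2, 2, 0]


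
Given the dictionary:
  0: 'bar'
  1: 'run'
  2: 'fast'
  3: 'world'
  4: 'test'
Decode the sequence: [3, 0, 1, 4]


Look up each index in the dictionary:
  3 -> 'world'
  0 -> 'bar'
  1 -> 'run'
  4 -> 'test'

Decoded: "world bar run test"


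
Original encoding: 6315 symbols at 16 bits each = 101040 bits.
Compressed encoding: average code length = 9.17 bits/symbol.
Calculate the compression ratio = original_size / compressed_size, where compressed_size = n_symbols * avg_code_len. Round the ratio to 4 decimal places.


original_size = n_symbols * orig_bits = 6315 * 16 = 101040 bits
compressed_size = n_symbols * avg_code_len = 6315 * 9.17 = 57908.55 bits
ratio = original_size / compressed_size = 101040 / 57908.55 = 1.7448

Compression ratio = 1.7448


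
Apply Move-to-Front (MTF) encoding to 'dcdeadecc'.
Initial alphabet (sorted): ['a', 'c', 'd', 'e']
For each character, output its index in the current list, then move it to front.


MTF encoding:
'd': index 2 in ['a', 'c', 'd', 'e'] -> ['d', 'a', 'c', 'e']
'c': index 2 in ['d', 'a', 'c', 'e'] -> ['c', 'd', 'a', 'e']
'd': index 1 in ['c', 'd', 'a', 'e'] -> ['d', 'c', 'a', 'e']
'e': index 3 in ['d', 'c', 'a', 'e'] -> ['e', 'd', 'c', 'a']
'a': index 3 in ['e', 'd', 'c', 'a'] -> ['a', 'e', 'd', 'c']
'd': index 2 in ['a', 'e', 'd', 'c'] -> ['d', 'a', 'e', 'c']
'e': index 2 in ['d', 'a', 'e', 'c'] -> ['e', 'd', 'a', 'c']
'c': index 3 in ['e', 'd', 'a', 'c'] -> ['c', 'e', 'd', 'a']
'c': index 0 in ['c', 'e', 'd', 'a'] -> ['c', 'e', 'd', 'a']


Output: [2, 2, 1, 3, 3, 2, 2, 3, 0]


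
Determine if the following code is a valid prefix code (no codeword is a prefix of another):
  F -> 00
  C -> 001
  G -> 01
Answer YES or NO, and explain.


Checking each pair (does one codeword prefix another?):
  F='00' vs C='001': prefix -- VIOLATION

NO -- this is NOT a valid prefix code. F (00) is a prefix of C (001).


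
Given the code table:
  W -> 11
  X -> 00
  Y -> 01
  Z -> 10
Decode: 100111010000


Decoding:
10 -> Z
01 -> Y
11 -> W
01 -> Y
00 -> X
00 -> X


Result: ZYWYXX


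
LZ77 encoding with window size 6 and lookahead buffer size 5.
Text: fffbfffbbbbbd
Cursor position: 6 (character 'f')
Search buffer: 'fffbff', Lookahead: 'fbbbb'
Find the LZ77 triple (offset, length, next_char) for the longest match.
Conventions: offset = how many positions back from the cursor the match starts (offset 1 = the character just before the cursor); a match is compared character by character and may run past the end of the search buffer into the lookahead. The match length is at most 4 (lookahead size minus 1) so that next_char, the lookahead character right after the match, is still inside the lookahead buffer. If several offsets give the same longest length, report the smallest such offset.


Try each offset into the search buffer:
  offset=1 (pos 5, char 'f'): match length 1
  offset=2 (pos 4, char 'f'): match length 1
  offset=3 (pos 3, char 'b'): match length 0
  offset=4 (pos 2, char 'f'): match length 2
  offset=5 (pos 1, char 'f'): match length 1
  offset=6 (pos 0, char 'f'): match length 1
Longest match has length 2 at offset 4.
next_char = character at position 6 + 2 = 8 -> 'b'

Best match: offset=4, length=2 (matching 'fb' starting at position 2)
LZ77 triple: (4, 2, 'b')


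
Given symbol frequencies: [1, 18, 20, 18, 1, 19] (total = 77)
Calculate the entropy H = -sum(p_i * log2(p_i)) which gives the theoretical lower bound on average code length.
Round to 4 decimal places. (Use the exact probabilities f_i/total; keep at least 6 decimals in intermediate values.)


Per-symbol terms -p_i * log2(p_i) with p_i = f_i/77:
  p = 1/77 = 0.012987: log2(p) = -6.266787, -p*log2(p) = 0.081387
  p = 18/77 = 0.233766: log2(p) = -2.096862, -p*log2(p) = 0.490175
  p = 20/77 = 0.259740: log2(p) = -1.944858, -p*log2(p) = 0.505158
  p = 18/77 = 0.233766: log2(p) = -2.096862, -p*log2(p) = 0.490175
  p = 1/77 = 0.012987: log2(p) = -6.266787, -p*log2(p) = 0.081387
  p = 19/77 = 0.246753: log2(p) = -2.018859, -p*log2(p) = 0.498160
H = 0.081387 + 0.490175 + 0.505158 + 0.490175 + 0.081387 + 0.498160 = 2.146442

H = 2.1464 bits/symbol


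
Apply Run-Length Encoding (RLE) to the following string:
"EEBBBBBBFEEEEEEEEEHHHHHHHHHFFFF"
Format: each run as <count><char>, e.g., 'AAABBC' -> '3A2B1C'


Scanning runs left to right:
  i=0: run of 'E' x 2 -> '2E'
  i=2: run of 'B' x 6 -> '6B'
  i=8: run of 'F' x 1 -> '1F'
  i=9: run of 'E' x 9 -> '9E'
  i=18: run of 'H' x 9 -> '9H'
  i=27: run of 'F' x 4 -> '4F'

RLE = 2E6B1F9E9H4F


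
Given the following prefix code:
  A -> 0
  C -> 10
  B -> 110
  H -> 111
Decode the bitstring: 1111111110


Decoding step by step:
Bits 111 -> H
Bits 111 -> H
Bits 111 -> H
Bits 0 -> A


Decoded message: HHHA


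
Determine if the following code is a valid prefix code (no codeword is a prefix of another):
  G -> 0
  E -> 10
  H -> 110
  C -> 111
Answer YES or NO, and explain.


Checking each pair (does one codeword prefix another?):
  G='0' vs E='10': no prefix
  G='0' vs H='110': no prefix
  G='0' vs C='111': no prefix
  E='10' vs G='0': no prefix
  E='10' vs H='110': no prefix
  E='10' vs C='111': no prefix
  H='110' vs G='0': no prefix
  H='110' vs E='10': no prefix
  H='110' vs C='111': no prefix
  C='111' vs G='0': no prefix
  C='111' vs E='10': no prefix
  C='111' vs H='110': no prefix
No violation found over all pairs.

YES -- this is a valid prefix code. No codeword is a prefix of any other codeword.


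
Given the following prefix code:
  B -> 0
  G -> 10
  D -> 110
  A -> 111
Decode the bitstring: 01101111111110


Decoding step by step:
Bits 0 -> B
Bits 110 -> D
Bits 111 -> A
Bits 111 -> A
Bits 111 -> A
Bits 0 -> B


Decoded message: BDAAAB


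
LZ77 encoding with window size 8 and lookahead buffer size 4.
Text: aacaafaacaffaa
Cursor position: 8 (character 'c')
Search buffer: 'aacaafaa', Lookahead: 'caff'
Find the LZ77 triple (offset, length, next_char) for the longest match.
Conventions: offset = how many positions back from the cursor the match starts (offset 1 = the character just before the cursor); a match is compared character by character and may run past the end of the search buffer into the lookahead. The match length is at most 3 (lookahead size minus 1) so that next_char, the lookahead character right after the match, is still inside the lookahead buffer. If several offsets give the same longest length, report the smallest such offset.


Try each offset into the search buffer:
  offset=1 (pos 7, char 'a'): match length 0
  offset=2 (pos 6, char 'a'): match length 0
  offset=3 (pos 5, char 'f'): match length 0
  offset=4 (pos 4, char 'a'): match length 0
  offset=5 (pos 3, char 'a'): match length 0
  offset=6 (pos 2, char 'c'): match length 2
  offset=7 (pos 1, char 'a'): match length 0
  offset=8 (pos 0, char 'a'): match length 0
Longest match has length 2 at offset 6.
next_char = character at position 8 + 2 = 10 -> 'f'

Best match: offset=6, length=2 (matching 'ca' starting at position 2)
LZ77 triple: (6, 2, 'f')


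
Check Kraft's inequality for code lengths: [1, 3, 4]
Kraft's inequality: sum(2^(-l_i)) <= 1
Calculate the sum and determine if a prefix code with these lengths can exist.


Sum = 2^(-1) + 2^(-3) + 2^(-4)
    = 0.5 + 0.125 + 0.0625
    = 11/16 = 0.6875
Since 0.6875 <= 1, Kraft's inequality IS satisfied.
A prefix code with these lengths CAN exist.

Kraft sum = 0.6875. Satisfied.


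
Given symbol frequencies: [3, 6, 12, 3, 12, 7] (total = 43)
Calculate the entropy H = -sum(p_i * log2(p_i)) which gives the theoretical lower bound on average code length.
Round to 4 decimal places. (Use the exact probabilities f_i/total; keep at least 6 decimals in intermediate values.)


Per-symbol terms -p_i * log2(p_i) with p_i = f_i/43:
  p = 3/43 = 0.069767: log2(p) = -3.841302, -p*log2(p) = 0.267998
  p = 6/43 = 0.139535: log2(p) = -2.841302, -p*log2(p) = 0.396461
  p = 12/43 = 0.279070: log2(p) = -1.841302, -p*log2(p) = 0.513852
  p = 3/43 = 0.069767: log2(p) = -3.841302, -p*log2(p) = 0.267998
  p = 12/43 = 0.279070: log2(p) = -1.841302, -p*log2(p) = 0.513852
  p = 7/43 = 0.162791: log2(p) = -2.618910, -p*log2(p) = 0.426334
H = 0.267998 + 0.396461 + 0.513852 + 0.267998 + 0.513852 + 0.426334 = 2.386495

H = 2.3865 bits/symbol


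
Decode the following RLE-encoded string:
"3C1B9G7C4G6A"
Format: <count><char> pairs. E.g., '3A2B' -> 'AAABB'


Expanding each <count><char> pair:
  3C -> 'CCC'
  1B -> 'B'
  9G -> 'GGGGGGGGG'
  7C -> 'CCCCCCC'
  4G -> 'GGGG'
  6A -> 'AAAAAA'

Decoded = CCCBGGGGGGGGGCCCCCCCGGGGAAAAAA


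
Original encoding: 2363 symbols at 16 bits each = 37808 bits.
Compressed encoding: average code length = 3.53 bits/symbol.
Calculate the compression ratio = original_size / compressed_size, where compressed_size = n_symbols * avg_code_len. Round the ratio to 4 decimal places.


original_size = n_symbols * orig_bits = 2363 * 16 = 37808 bits
compressed_size = n_symbols * avg_code_len = 2363 * 3.53 = 8341.39 bits
ratio = original_size / compressed_size = 37808 / 8341.39 = 4.5326

Compression ratio = 4.5326


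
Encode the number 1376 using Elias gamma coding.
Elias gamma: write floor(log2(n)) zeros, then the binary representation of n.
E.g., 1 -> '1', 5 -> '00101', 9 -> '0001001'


num_bits = floor(log2(1376)) + 1 = 11
leading_zeros = num_bits - 1 = 10
binary(1376) = 10101100000

Elias gamma(1376) = '0000000000' + '10101100000' = 000000000010101100000 (21 bits)
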